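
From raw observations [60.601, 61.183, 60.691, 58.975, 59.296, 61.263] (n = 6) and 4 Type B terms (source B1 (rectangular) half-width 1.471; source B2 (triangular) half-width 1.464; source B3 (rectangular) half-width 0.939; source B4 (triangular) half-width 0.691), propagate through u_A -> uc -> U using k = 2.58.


mean = (60.601 + 61.183 + 60.691 + 58.975 + 59.296 + 61.263) / 6 = 60.33483333
s = sqrt(sum((x - mean)^2)/(n-1)) = 0.97024748
u_A = s / sqrt(n) = 0.97024748 / sqrt(6) = 0.39610188
u_B1 = 1.471 / sqrt(3) = 0.84928225
u_B2 = 1.464 / sqrt(6) = 0.5976755
u_B3 = 0.939 / sqrt(3) = 0.5421319
u_B4 = 0.691 / sqrt(6) = 0.28209957
uc = sqrt(0.39610188^2 + 0.84928225^2 + 0.5976755^2 + 0.5421319^2 + 0.28209957^2) = 1.2684164
U = k * uc = 2.58 * 1.2684164
U = 3.2725

3.2725


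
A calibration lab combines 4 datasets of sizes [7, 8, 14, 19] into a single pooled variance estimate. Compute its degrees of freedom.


nu = sum_i (n_i - 1)
nu = ((7 - 1) + (8 - 1) + (14 - 1) + (19 - 1))
nu = 6 + 7 + 13 + 18
nu = 44

44


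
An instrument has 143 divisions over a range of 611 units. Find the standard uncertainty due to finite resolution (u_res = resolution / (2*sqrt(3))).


resolution = range / divisions
resolution = 611 / 143 = 4.2727273
u_res = resolution / (2*sqrt(3))
u_res = 4.2727273 / 3.4641016
u_res = 1.2334

1.2334


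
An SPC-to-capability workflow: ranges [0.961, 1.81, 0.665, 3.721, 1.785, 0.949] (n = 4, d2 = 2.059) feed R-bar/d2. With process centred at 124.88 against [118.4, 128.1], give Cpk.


R_bar = (0.961 + 1.81 + 0.665 + 3.721 + 1.785 + 0.949) / 6 = 1.6485
sigma = R_bar / d2 = 1.6485 / 2.059 = 0.80063137
Cp = (USL - LSL)/(6*sigma) = (128.1 - 118.4)/(6*0.80063137) = 2.0192
Cpu = (128.1 - 124.88)/(3*0.80063137) = 1.3406
Cpl = (124.88 - 118.4)/(3*0.80063137) = 2.6979
Cpk = min(Cpu, Cpl) = 1.3406

1.3406


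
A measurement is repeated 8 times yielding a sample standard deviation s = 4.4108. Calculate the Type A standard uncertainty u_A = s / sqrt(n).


u_A = s / sqrt(n)
u_A = 4.4108 / sqrt(8)
u_A = 4.4108 / 2.8284271
u_A = 1.5595

1.5595


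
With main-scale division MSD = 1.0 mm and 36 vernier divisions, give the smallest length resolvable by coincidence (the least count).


LC = MSD / n_div
= 1.0 / 36
= 0.0278

0.0278


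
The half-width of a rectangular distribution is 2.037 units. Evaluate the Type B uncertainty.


u_B = half_width / sqrt(3)
u_B = 2.037 / 1.7320508
u_B = 1.1761

1.1761


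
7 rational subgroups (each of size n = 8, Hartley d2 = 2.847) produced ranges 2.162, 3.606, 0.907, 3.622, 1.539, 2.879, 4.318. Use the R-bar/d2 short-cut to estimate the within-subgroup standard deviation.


R_bar = (2.162 + 3.606 + 0.907 + 3.622 + 1.539 + 2.879 + 4.318) / 7
R_bar = 19.033 / 7 = 2.719
sigma_hat = R_bar / d2 = 2.719 / 2.847 = 0.9550

0.9550


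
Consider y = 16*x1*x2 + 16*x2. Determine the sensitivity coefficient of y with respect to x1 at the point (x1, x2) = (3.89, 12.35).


y = 16*x1*x2 + 16*x2
dy/dx1 = 16*x2
Evaluate at x2 = 12.35: c1 = 16 * 12.35
c1 = 197.6000

197.6000


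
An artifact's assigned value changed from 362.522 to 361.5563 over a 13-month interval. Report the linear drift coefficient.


rate = (v2 - v1) / months
= (361.5563 - 362.522) / 13
= -0.9657 / 13
= -0.0743

-0.0743


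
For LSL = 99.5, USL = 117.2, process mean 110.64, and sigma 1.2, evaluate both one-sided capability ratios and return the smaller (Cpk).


Cpu = (USL - mean) / (3*sigma) = (117.2 - 110.64) / (3*1.2) = 1.8222
Cpl = (mean - LSL) / (3*sigma) = (110.64 - 99.5) / (3*1.2) = 3.0944
Cpk = min(Cpu, Cpl) = 1.8222

1.8222


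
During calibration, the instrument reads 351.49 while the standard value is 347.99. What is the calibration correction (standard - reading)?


Correction = standard - reading
= 347.99 - 351.49
= -3.5000

-3.5000


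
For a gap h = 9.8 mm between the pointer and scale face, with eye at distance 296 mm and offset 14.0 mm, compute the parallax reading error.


error = h * offset / d
= 9.8 * 14.0 / 296
= 0.4635

0.4635


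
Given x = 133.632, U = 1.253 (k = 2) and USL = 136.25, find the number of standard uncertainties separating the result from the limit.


u = U / k = 1.253 / 2 = 0.6265
margin = |USL - x| = |136.25 - 133.632| = 2.618
z = margin / u = 2.618 / 0.6265
z = 4.1788

4.1788


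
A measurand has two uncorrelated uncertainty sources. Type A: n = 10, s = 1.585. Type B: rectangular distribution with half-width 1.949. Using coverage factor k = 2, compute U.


u_A = s / sqrt(n) = 1.585 / sqrt(10) = 0.50122101
u_B = half_width / sqrt(3) = 1.949 / sqrt(3) = 1.1252557
uc = sqrt(u_A^2 + u_B^2) = sqrt(0.50122101^2 + 1.1252557^2) = 1.2318372
U = k * uc = 2 * 1.2318372
U = 2.4637

2.4637


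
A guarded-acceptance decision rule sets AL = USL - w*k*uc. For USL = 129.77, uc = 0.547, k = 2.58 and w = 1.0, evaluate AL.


U = k * uc = 2.58 * 0.547 = 1.41126
guard band g = w * U = 1.0 * 1.41126 = 1.41126
AL = USL - g = 129.77 - 1.41126
AL = 128.3587

128.3587


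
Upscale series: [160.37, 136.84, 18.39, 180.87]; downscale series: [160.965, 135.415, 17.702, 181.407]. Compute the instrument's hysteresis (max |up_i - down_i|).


|160.37 - 160.965| = 0.5950
|136.84 - 135.415| = 1.4250
|18.39 - 17.702| = 0.6880
|180.87 - 181.407| = 0.5370
hysteresis = max(diffs) = 1.4250

1.4250


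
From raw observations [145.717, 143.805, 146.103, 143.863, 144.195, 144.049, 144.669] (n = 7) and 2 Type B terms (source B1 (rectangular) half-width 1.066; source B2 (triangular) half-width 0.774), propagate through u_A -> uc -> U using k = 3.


mean = (145.717 + 143.805 + 146.103 + 143.863 + 144.195 + 144.049 + 144.669) / 7 = 144.6287143
s = sqrt(sum((x - mean)^2)/(n-1)) = 0.92632854
u_A = s / sqrt(n) = 0.92632854 / sqrt(7) = 0.35011928
u_B1 = 1.066 / sqrt(3) = 0.61545539
u_B2 = 0.774 / sqrt(6) = 0.31598418
uc = sqrt(0.35011928^2 + 0.61545539^2 + 0.31598418^2) = 0.77538045
U = k * uc = 3 * 0.77538045
U = 2.3261

2.3261


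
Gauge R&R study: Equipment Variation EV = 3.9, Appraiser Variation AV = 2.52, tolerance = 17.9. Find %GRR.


GRR = sqrt(EV^2 + AV^2) = sqrt(3.9^2 + 2.52^2) = 4.6433178
%GRR = GRR / tol * 100 = 4.6433178 / 17.9 * 100
%GRR = 25.9403

25.9403


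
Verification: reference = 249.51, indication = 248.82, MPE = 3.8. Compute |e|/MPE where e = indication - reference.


e = indication - reference = 248.82 - 249.51 = -0.6900
|e| = 0.6900
ratio = |e| / MPE = 0.6900 / 3.8
ratio = 0.1816

0.1816


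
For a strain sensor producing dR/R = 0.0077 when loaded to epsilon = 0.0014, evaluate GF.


GF = (dR/R) / epsilon
= 0.0077 / 0.0014
= 5.5000

5.5000


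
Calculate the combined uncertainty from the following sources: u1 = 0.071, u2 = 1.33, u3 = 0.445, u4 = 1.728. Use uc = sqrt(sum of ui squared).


uc = sqrt(0.071^2 + 1.33^2 + 0.445^2 + 1.728^2)
uc = sqrt(4.95795)
uc = 2.2266

2.2266


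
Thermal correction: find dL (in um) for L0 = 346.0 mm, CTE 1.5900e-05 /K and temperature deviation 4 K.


dL = L * alpha * dT
= 346.0 * 1.5900e-05 * 4
= 0.0220056 mm
dL_um = 0.0220056 * 1000 = 22.0056 um

22.0056


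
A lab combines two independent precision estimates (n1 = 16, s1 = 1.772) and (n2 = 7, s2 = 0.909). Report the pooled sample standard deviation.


s_p = sqrt(((n1-1)*s1^2 + (n2-1)*s2^2) / (n1+n2-2))
numerator = (16-1)*1.772^2 + (7-1)*0.909^2 = 47.09976 + 4.957686 = 52.057446
denominator = 16 + 7 - 2 = 21
s_p^2 = 52.057446 / 21 = 2.478926
s_p = sqrt(2.478926) = 1.5745

1.5745


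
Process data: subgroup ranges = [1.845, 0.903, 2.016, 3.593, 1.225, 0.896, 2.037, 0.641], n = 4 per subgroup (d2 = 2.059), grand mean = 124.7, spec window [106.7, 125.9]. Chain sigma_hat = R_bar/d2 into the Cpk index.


R_bar = (1.845 + 0.903 + 2.016 + 3.593 + 1.225 + 0.896 + 2.037 + 0.641) / 8 = 1.6445
sigma = R_bar / d2 = 1.6445 / 2.059 = 0.79868868
Cp = (USL - LSL)/(6*sigma) = (125.9 - 106.7)/(6*0.79868868) = 4.0066
Cpu = (125.9 - 124.7)/(3*0.79868868) = 0.5008
Cpl = (124.7 - 106.7)/(3*0.79868868) = 7.5123
Cpk = min(Cpu, Cpl) = 0.5008

0.5008


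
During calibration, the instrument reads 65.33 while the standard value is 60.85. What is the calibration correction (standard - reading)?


Correction = standard - reading
= 60.85 - 65.33
= -4.4800

-4.4800


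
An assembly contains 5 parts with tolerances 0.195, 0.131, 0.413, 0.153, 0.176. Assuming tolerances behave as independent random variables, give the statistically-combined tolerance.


RSS = sqrt(0.195^2 + 0.131^2 + 0.413^2 + 0.153^2 + 0.176^2)
= sqrt(0.28014)
= 0.5293

0.5293


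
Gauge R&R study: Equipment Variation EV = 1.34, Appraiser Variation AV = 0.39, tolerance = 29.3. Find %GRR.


GRR = sqrt(EV^2 + AV^2) = sqrt(1.34^2 + 0.39^2) = 1.3956002
%GRR = GRR / tol * 100 = 1.3956002 / 29.3 * 100
%GRR = 4.7631

4.7631


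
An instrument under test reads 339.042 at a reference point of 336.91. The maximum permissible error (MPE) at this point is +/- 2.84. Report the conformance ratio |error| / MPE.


e = indication - reference = 339.042 - 336.91 = 2.1320
|e| = 2.1320
ratio = |e| / MPE = 2.1320 / 2.84
ratio = 0.7507

0.7507


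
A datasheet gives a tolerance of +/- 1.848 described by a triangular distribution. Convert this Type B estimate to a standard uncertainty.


u_B = half_width / sqrt(6)
u_B = 1.848 / 2.4494897
u_B = 0.7544

0.7544


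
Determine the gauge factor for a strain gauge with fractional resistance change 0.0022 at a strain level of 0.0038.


GF = (dR/R) / epsilon
= 0.0022 / 0.0038
= 0.5789

0.5789


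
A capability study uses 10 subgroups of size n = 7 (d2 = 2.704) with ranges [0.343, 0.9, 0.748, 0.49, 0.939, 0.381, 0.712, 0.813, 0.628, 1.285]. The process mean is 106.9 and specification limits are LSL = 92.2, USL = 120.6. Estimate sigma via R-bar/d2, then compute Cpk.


R_bar = (0.343 + 0.9 + 0.748 + 0.49 + 0.939 + 0.381 + 0.712 + 0.813 + 0.628 + 1.285) / 10 = 0.7239
sigma = R_bar / d2 = 0.7239 / 2.704 = 0.2677145
Cp = (USL - LSL)/(6*sigma) = (120.6 - 92.2)/(6*0.2677145) = 17.6805
Cpu = (120.6 - 106.9)/(3*0.2677145) = 17.0580
Cpl = (106.9 - 92.2)/(3*0.2677145) = 18.3031
Cpk = min(Cpu, Cpl) = 17.0580

17.0580


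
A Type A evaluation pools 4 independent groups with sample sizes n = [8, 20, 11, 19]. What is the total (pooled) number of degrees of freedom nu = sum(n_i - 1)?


nu = sum_i (n_i - 1)
nu = ((8 - 1) + (20 - 1) + (11 - 1) + (19 - 1))
nu = 7 + 19 + 10 + 18
nu = 54

54


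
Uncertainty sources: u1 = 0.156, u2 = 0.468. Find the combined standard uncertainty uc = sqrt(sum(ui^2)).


uc = sqrt(0.156^2 + 0.468^2)
uc = sqrt(0.24336)
uc = 0.4933

0.4933


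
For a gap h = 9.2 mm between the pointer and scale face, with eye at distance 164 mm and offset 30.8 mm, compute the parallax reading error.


error = h * offset / d
= 9.2 * 30.8 / 164
= 1.7278

1.7278


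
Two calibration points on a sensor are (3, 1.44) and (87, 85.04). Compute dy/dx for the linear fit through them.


slope = (y2 - y1) / (x2 - x1)
= (85.04 - 1.44) / (87 - 3)
= 83.6000 / 84
= 0.9952

0.9952


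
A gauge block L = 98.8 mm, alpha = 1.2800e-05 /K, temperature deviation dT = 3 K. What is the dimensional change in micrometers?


dL = L * alpha * dT
= 98.8 * 1.2800e-05 * 3
= 0.0037939 mm
dL_um = 0.0037939 * 1000 = 3.7939 um

3.7939


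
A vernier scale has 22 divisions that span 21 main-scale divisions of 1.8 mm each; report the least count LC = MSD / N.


LC = MSD / n_div
= 1.8 / 22
= 0.0818

0.0818


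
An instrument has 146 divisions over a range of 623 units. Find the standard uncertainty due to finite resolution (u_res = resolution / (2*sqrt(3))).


resolution = range / divisions
resolution = 623 / 146 = 4.2671233
u_res = resolution / (2*sqrt(3))
u_res = 4.2671233 / 3.4641016
u_res = 1.2318

1.2318


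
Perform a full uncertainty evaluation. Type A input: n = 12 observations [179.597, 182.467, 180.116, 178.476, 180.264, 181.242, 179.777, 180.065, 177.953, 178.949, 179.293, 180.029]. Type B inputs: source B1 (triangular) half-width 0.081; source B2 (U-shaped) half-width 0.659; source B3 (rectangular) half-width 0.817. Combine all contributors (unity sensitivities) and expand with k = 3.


mean = (179.597 + 182.467 + 180.116 + 178.476 + 180.264 + 181.242 + 179.777 + 180.065 + 177.953 + 178.949 + 179.293 + 180.029) / 12 = 179.8523333
s = sqrt(sum((x - mean)^2)/(n-1)) = 1.1978989
u_A = s / sqrt(n) = 1.1978989 / sqrt(12) = 0.34580363
u_B1 = 0.081 / sqrt(6) = 0.033068112
u_B2 = 0.659 / sqrt(2) = 0.46598337
u_B3 = 0.817 / sqrt(3) = 0.47169517
uc = sqrt(0.34580363^2 + 0.033068112^2 + 0.46598337^2 + 0.47169517^2) = 0.7485389
U = k * uc = 3 * 0.7485389
U = 2.2456

2.2456


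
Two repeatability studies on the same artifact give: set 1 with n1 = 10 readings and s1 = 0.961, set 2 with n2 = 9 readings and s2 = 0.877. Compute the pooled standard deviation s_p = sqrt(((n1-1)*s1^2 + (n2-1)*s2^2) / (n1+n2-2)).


s_p = sqrt(((n1-1)*s1^2 + (n2-1)*s2^2) / (n1+n2-2))
numerator = (10-1)*0.961^2 + (9-1)*0.877^2 = 8.311689 + 6.153032 = 14.464721
denominator = 10 + 9 - 2 = 17
s_p^2 = 14.464721 / 17 = 0.85086594
s_p = sqrt(0.85086594) = 0.9224

0.9224


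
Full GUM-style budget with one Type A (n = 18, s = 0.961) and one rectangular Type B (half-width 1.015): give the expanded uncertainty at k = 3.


u_A = s / sqrt(n) = 0.961 / sqrt(18) = 0.22650987
u_B = half_width / sqrt(3) = 1.015 / sqrt(3) = 0.58601052
uc = sqrt(u_A^2 + u_B^2) = sqrt(0.22650987^2 + 0.58601052^2) = 0.62826352
U = k * uc = 3 * 0.62826352
U = 1.8848

1.8848


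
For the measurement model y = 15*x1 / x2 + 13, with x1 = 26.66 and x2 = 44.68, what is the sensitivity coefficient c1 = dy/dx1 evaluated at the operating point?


y = 15*x1 / x2 + 13
dy/dx1 = 15/x2
Evaluate at x2 = 44.68: c1 = 15 / 44.68
c1 = 0.3357

0.3357


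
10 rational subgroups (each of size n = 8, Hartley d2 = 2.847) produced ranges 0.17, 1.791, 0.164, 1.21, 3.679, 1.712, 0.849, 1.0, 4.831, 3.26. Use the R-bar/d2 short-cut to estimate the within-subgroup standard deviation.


R_bar = (0.17 + 1.791 + 0.164 + 1.21 + 3.679 + 1.712 + 0.849 + 1.0 + 4.831 + 3.26) / 10
R_bar = 18.666 / 10 = 1.8666
sigma_hat = R_bar / d2 = 1.8666 / 2.847 = 0.6556

0.6556


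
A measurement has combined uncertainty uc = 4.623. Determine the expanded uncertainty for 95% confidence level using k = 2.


U = k * uc
U = 2 * 4.623
U = 9.2460

9.2460


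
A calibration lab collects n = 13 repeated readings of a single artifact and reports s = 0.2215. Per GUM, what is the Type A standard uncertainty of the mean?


u_A = s / sqrt(n)
u_A = 0.2215 / sqrt(13)
u_A = 0.2215 / 3.6055513
u_A = 0.0614

0.0614


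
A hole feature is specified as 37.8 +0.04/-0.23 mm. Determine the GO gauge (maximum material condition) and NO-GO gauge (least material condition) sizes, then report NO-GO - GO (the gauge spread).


GO = nominal - lower_tol (smallest hole = maximum material condition)
GO = 37.8 - 0.23 = 37.57
NO-GO = nominal + upper_tol (largest hole = least material condition)
NO-GO = 37.8 + 0.04 = 37.84
spread = NO-GO - GO = 37.84 - 37.57 = 0.2700

0.2700


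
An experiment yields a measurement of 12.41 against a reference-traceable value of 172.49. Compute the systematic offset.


Systematic error = measured - true
= 12.41 - 172.49
= -160.0800

-160.0800


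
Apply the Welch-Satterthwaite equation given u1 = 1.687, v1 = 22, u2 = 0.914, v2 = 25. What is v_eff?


uc = sqrt(u1^2 + u2^2) = sqrt(1.687^2 + 0.914^2) = 1.9186884
v_eff = uc^4 / (u1^4/v1 + u2^4/v2)
= 1.9186884^4 / (1.687^4/22 + 0.914^4/25)
= 13.55245 / 0.39607635
v_eff = 34.2168

34.2168


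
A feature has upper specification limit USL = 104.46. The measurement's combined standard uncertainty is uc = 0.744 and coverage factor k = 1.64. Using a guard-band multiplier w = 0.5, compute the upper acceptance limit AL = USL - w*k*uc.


U = k * uc = 1.64 * 0.744 = 1.22016
guard band g = w * U = 0.5 * 1.22016 = 0.61008
AL = USL - g = 104.46 - 0.61008
AL = 103.8499

103.8499


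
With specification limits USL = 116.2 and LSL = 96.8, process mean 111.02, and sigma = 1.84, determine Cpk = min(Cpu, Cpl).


Cpu = (USL - mean) / (3*sigma) = (116.2 - 111.02) / (3*1.84) = 0.9384
Cpl = (mean - LSL) / (3*sigma) = (111.02 - 96.8) / (3*1.84) = 2.5761
Cpk = min(Cpu, Cpl) = 0.9384

0.9384


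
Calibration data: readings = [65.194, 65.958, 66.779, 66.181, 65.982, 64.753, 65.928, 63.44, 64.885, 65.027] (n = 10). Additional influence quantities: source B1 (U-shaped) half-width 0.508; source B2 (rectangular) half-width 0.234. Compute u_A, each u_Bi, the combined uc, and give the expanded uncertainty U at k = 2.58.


mean = (65.194 + 65.958 + 66.779 + 66.181 + 65.982 + 64.753 + 65.928 + 63.44 + 64.885 + 65.027) / 10 = 65.4127
s = sqrt(sum((x - mean)^2)/(n-1)) = 0.95136511
u_A = s / sqrt(n) = 0.95136511 / sqrt(10) = 0.30084806
u_B1 = 0.508 / sqrt(2) = 0.35921024
u_B2 = 0.234 / sqrt(3) = 0.13509996
uc = sqrt(0.30084806^2 + 0.35921024^2 + 0.13509996^2) = 0.4876408
U = k * uc = 2.58 * 0.4876408
U = 1.2581

1.2581


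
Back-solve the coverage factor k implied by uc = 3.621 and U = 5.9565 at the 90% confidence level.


k = U / uc
k = 5.9565 / 3.621
k = 1.645

1.645


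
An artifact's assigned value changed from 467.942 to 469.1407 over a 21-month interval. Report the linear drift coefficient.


rate = (v2 - v1) / months
= (469.1407 - 467.942) / 21
= 1.1987 / 21
= 0.0571

0.0571


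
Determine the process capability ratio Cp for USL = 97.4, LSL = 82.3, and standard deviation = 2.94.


Cp = (USL - LSL) / (6 * sigma)
= (97.4 - 82.3) / (6 * 2.94)
= 15.1000 / 17.6400
= 0.8560

0.8560


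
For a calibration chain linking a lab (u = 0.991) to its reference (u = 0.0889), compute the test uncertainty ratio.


TUR = u_lab / u_ref
= 0.991 / 0.0889
= 11.1474

11.1474


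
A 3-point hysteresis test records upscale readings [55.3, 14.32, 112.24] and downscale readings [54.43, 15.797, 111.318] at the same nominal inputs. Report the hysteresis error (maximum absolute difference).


|55.3 - 54.43| = 0.8700
|14.32 - 15.797| = 1.4770
|112.24 - 111.318| = 0.9220
hysteresis = max(diffs) = 1.4770

1.4770


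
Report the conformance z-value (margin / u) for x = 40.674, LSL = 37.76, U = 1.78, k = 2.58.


u = U / k = 1.78 / 2.58 = 0.68992248
margin = |LSL - x| = |37.76 - 40.674| = 2.914
z = margin / u = 2.914 / 0.68992248
z = 4.2237

4.2237


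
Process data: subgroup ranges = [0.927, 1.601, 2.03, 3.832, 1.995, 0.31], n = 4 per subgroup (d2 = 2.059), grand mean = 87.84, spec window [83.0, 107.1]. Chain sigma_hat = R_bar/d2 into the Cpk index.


R_bar = (0.927 + 1.601 + 2.03 + 3.832 + 1.995 + 0.31) / 6 = 1.7825
sigma = R_bar / d2 = 1.7825 / 2.059 = 0.86571151
Cp = (USL - LSL)/(6*sigma) = (107.1 - 83.0)/(6*0.86571151) = 4.6397
Cpu = (107.1 - 87.84)/(3*0.86571151) = 7.4159
Cpl = (87.84 - 83.0)/(3*0.86571151) = 1.8636
Cpk = min(Cpu, Cpl) = 1.8636

1.8636


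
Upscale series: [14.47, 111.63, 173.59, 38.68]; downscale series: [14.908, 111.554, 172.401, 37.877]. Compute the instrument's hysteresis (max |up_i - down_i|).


|14.47 - 14.908| = 0.4380
|111.63 - 111.554| = 0.0760
|173.59 - 172.401| = 1.1890
|38.68 - 37.877| = 0.8030
hysteresis = max(diffs) = 1.1890

1.1890


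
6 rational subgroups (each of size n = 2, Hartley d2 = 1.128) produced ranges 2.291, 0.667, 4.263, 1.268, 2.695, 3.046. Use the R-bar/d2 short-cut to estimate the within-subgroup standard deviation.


R_bar = (2.291 + 0.667 + 4.263 + 1.268 + 2.695 + 3.046) / 6
R_bar = 14.23 / 6 = 2.3716667
sigma_hat = R_bar / d2 = 2.3716667 / 1.128 = 2.1025

2.1025


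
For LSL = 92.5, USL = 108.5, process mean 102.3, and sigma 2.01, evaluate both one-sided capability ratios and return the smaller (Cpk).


Cpu = (USL - mean) / (3*sigma) = (108.5 - 102.3) / (3*2.01) = 1.0282
Cpl = (mean - LSL) / (3*sigma) = (102.3 - 92.5) / (3*2.01) = 1.6252
Cpk = min(Cpu, Cpl) = 1.0282

1.0282


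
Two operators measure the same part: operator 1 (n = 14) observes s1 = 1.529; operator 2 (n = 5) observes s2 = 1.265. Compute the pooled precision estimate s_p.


s_p = sqrt(((n1-1)*s1^2 + (n2-1)*s2^2) / (n1+n2-2))
numerator = (14-1)*1.529^2 + (5-1)*1.265^2 = 30.391933 + 6.4009 = 36.792833
denominator = 14 + 5 - 2 = 17
s_p^2 = 36.792833 / 17 = 2.1642843
s_p = sqrt(2.1642843) = 1.4712

1.4712


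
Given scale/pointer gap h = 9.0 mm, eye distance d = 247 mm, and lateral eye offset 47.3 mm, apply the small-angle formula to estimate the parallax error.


error = h * offset / d
= 9.0 * 47.3 / 247
= 1.7235

1.7235


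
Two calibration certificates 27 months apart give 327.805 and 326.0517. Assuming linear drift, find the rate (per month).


rate = (v2 - v1) / months
= (326.0517 - 327.805) / 27
= -1.7533 / 27
= -0.0649

-0.0649


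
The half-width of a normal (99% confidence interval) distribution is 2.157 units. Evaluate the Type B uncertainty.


u_B = half_width / 2.576
u_B = 2.157 / 2.576
u_B = 0.8373

0.8373


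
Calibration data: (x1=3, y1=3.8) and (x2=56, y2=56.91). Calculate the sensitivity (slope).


slope = (y2 - y1) / (x2 - x1)
= (56.91 - 3.8) / (56 - 3)
= 53.1100 / 53
= 1.0021

1.0021


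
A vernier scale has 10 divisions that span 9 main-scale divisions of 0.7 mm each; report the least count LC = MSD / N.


LC = MSD / n_div
= 0.7 / 10
= 0.0700

0.0700


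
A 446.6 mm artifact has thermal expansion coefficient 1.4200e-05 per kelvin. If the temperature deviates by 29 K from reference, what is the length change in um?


dL = L * alpha * dT
= 446.6 * 1.4200e-05 * 29
= 0.1839099 mm
dL_um = 0.1839099 * 1000 = 183.9099 um

183.9099


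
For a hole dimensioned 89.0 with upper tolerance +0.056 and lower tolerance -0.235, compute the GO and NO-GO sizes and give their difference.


GO = nominal - lower_tol (smallest hole = maximum material condition)
GO = 89.0 - 0.235 = 88.765
NO-GO = nominal + upper_tol (largest hole = least material condition)
NO-GO = 89.0 + 0.056 = 89.056
spread = NO-GO - GO = 89.056 - 88.765 = 0.2910

0.2910


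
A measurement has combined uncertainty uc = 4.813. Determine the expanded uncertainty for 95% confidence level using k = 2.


U = k * uc
U = 2 * 4.813
U = 9.6260

9.6260


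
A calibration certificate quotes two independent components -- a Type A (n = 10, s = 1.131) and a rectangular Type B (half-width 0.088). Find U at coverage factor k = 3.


u_A = s / sqrt(n) = 1.131 / sqrt(10) = 0.3576536
u_B = half_width / sqrt(3) = 0.088 / sqrt(3) = 0.050806824
uc = sqrt(u_A^2 + u_B^2) = sqrt(0.3576536^2 + 0.050806824^2) = 0.36124428
U = k * uc = 3 * 0.36124428
U = 1.0837

1.0837


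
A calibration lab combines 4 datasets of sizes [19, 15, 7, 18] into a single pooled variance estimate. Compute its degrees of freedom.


nu = sum_i (n_i - 1)
nu = ((19 - 1) + (15 - 1) + (7 - 1) + (18 - 1))
nu = 18 + 14 + 6 + 17
nu = 55

55


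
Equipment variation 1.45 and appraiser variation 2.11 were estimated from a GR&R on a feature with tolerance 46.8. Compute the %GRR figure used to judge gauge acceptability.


GRR = sqrt(EV^2 + AV^2) = sqrt(1.45^2 + 2.11^2) = 2.5601953
%GRR = GRR / tol * 100 = 2.5601953 / 46.8 * 100
%GRR = 5.4705

5.4705


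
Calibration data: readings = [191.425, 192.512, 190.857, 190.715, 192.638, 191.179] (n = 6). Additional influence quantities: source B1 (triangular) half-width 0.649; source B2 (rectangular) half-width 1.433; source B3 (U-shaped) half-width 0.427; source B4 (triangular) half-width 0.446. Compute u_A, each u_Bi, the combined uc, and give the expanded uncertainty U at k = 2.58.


mean = (191.425 + 192.512 + 190.857 + 190.715 + 192.638 + 191.179) / 6 = 191.5543333
s = sqrt(sum((x - mean)^2)/(n-1)) = 0.82943539
u_A = s / sqrt(n) = 0.82943539 / sqrt(6) = 0.33861558
u_B1 = 0.649 / sqrt(6) = 0.26495314
u_B2 = 1.433 / sqrt(3) = 0.82734294
u_B3 = 0.427 / sqrt(2) = 0.3019346
u_B4 = 0.446 / sqrt(6) = 0.18207874
uc = sqrt(0.33861558^2 + 0.26495314^2 + 0.82734294^2 + 0.3019346^2 + 0.18207874^2) = 0.99683208
U = k * uc = 2.58 * 0.99683208
U = 2.5718

2.5718


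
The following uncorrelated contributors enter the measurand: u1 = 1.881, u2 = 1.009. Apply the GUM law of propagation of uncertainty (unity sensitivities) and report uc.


uc = sqrt(1.881^2 + 1.009^2)
uc = sqrt(4.556242)
uc = 2.1345

2.1345


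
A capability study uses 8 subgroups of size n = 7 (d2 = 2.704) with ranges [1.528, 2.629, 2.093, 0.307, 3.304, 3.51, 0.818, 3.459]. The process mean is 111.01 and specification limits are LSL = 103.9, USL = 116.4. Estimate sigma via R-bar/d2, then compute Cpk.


R_bar = (1.528 + 2.629 + 2.093 + 0.307 + 3.304 + 3.51 + 0.818 + 3.459) / 8 = 2.206
sigma = R_bar / d2 = 2.206 / 2.704 = 0.8158284
Cp = (USL - LSL)/(6*sigma) = (116.4 - 103.9)/(6*0.8158284) = 2.5536
Cpu = (116.4 - 111.01)/(3*0.8158284) = 2.2023
Cpl = (111.01 - 103.9)/(3*0.8158284) = 2.9050
Cpk = min(Cpu, Cpl) = 2.2023

2.2023


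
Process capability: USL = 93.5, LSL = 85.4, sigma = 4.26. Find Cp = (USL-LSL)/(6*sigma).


Cp = (USL - LSL) / (6 * sigma)
= (93.5 - 85.4) / (6 * 4.26)
= 8.1000 / 25.5600
= 0.3169

0.3169


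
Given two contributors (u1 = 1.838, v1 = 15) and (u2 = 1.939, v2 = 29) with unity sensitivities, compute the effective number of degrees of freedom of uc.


uc = sqrt(u1^2 + u2^2) = sqrt(1.838^2 + 1.939^2) = 2.671697
v_eff = uc^4 / (u1^4/v1 + u2^4/v2)
= 2.671697^4 / (1.838^4/15 + 1.939^4/29)
= 50.950542 / 1.2482666
v_eff = 40.8170

40.8170


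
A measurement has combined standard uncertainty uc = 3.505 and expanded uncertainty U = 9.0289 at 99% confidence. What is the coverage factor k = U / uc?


k = U / uc
k = 9.0289 / 3.505
k = 2.576

2.576


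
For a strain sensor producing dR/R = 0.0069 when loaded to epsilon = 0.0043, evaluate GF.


GF = (dR/R) / epsilon
= 0.0069 / 0.0043
= 1.6047

1.6047


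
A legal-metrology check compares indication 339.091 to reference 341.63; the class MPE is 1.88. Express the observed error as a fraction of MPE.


e = indication - reference = 339.091 - 341.63 = -2.5390
|e| = 2.5390
ratio = |e| / MPE = 2.5390 / 1.88
ratio = 1.3505

1.3505


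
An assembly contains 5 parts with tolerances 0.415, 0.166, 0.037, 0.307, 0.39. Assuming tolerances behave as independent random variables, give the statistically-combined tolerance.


RSS = sqrt(0.415^2 + 0.166^2 + 0.037^2 + 0.307^2 + 0.39^2)
= sqrt(0.447499)
= 0.6690

0.6690


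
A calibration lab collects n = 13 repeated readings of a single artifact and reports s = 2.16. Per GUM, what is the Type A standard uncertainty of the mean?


u_A = s / sqrt(n)
u_A = 2.16 / sqrt(13)
u_A = 2.16 / 3.6055513
u_A = 0.5991

0.5991


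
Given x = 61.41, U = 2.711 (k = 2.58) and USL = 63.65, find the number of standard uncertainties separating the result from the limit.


u = U / k = 2.711 / 2.58 = 1.0507752
margin = |USL - x| = |63.65 - 61.41| = 2.24
z = margin / u = 2.24 / 1.0507752
z = 2.1318

2.1318


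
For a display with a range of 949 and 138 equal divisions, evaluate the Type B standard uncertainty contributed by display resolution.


resolution = range / divisions
resolution = 949 / 138 = 6.8768116
u_res = resolution / (2*sqrt(3))
u_res = 6.8768116 / 3.4641016
u_res = 1.9852

1.9852


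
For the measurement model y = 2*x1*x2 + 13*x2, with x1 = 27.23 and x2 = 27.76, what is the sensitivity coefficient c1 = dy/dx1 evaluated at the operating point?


y = 2*x1*x2 + 13*x2
dy/dx1 = 2*x2
Evaluate at x2 = 27.76: c1 = 2 * 27.76
c1 = 55.5200

55.5200


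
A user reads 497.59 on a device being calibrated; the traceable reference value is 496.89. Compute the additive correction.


Correction = standard - reading
= 496.89 - 497.59
= -0.7000

-0.7000


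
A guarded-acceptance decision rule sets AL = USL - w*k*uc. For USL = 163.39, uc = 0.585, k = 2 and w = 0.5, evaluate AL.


U = k * uc = 2 * 0.585 = 1.17
guard band g = w * U = 0.5 * 1.17 = 0.585
AL = USL - g = 163.39 - 0.585
AL = 162.8050

162.8050


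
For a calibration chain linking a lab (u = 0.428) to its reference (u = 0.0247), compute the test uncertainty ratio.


TUR = u_lab / u_ref
= 0.428 / 0.0247
= 17.3279

17.3279


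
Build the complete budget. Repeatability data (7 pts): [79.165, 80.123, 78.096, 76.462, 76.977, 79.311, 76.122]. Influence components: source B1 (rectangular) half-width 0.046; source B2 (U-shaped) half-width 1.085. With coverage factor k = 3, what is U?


mean = (79.165 + 80.123 + 78.096 + 76.462 + 76.977 + 79.311 + 76.122) / 7 = 78.03657143
s = sqrt(sum((x - mean)^2)/(n-1)) = 1.5557306
u_A = s / sqrt(n) = 1.5557306 / sqrt(7) = 0.5880109
u_B1 = 0.046 / sqrt(3) = 0.026558112
u_B2 = 1.085 / sqrt(2) = 0.76721086
uc = sqrt(0.5880109^2 + 0.026558112^2 + 0.76721086^2) = 0.96699258
U = k * uc = 3 * 0.96699258
U = 2.9010

2.9010


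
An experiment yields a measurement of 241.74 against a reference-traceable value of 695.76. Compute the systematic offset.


Systematic error = measured - true
= 241.74 - 695.76
= -454.0200

-454.0200


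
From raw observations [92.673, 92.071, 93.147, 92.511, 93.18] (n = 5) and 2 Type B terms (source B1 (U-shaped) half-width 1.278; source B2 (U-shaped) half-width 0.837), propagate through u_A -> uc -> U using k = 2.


mean = (92.673 + 92.071 + 93.147 + 92.511 + 93.18) / 5 = 92.7164
s = sqrt(sum((x - mean)^2)/(n-1)) = 0.46393836
u_A = s / sqrt(n) = 0.46393836 / sqrt(5) = 0.20747954
u_B1 = 1.278 / sqrt(2) = 0.90368247
u_B2 = 0.837 / sqrt(2) = 0.59184838
uc = sqrt(0.20747954^2 + 0.90368247^2 + 0.59184838^2) = 1.0999883
U = k * uc = 2 * 1.0999883
U = 2.2000

2.2000


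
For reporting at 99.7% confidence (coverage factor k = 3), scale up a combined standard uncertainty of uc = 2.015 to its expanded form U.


U = k * uc
U = 3 * 2.015
U = 6.0450

6.0450


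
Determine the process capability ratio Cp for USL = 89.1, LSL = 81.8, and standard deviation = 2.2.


Cp = (USL - LSL) / (6 * sigma)
= (89.1 - 81.8) / (6 * 2.2)
= 7.3000 / 13.2000
= 0.5530

0.5530


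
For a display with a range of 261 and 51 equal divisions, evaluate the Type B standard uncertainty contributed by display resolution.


resolution = range / divisions
resolution = 261 / 51 = 5.1176471
u_res = resolution / (2*sqrt(3))
u_res = 5.1176471 / 3.4641016
u_res = 1.4773

1.4773


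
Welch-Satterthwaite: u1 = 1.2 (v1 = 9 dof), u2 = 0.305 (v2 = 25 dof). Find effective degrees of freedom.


uc = sqrt(u1^2 + u2^2) = sqrt(1.2^2 + 0.305^2) = 1.2381539
v_eff = uc^4 / (u1^4/v1 + u2^4/v2)
= 1.2381539^4 / (1.2^4/9 + 0.305^4/25)
= 2.3501659 / 0.23074615
v_eff = 10.1851

10.1851


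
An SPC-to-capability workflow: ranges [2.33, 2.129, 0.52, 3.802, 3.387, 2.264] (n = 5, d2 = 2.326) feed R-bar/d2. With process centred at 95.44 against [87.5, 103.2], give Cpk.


R_bar = (2.33 + 2.129 + 0.52 + 3.802 + 3.387 + 2.264) / 6 = 2.4053333
sigma = R_bar / d2 = 2.4053333 / 2.326 = 1.0341072
Cp = (USL - LSL)/(6*sigma) = (103.2 - 87.5)/(6*1.0341072) = 2.5304
Cpu = (103.2 - 95.44)/(3*1.0341072) = 2.5014
Cpl = (95.44 - 87.5)/(3*1.0341072) = 2.5594
Cpk = min(Cpu, Cpl) = 2.5014

2.5014


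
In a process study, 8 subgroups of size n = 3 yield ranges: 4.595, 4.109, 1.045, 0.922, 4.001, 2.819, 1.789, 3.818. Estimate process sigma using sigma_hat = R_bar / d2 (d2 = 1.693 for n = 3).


R_bar = (4.595 + 4.109 + 1.045 + 0.922 + 4.001 + 2.819 + 1.789 + 3.818) / 8
R_bar = 23.098 / 8 = 2.88725
sigma_hat = R_bar / d2 = 2.88725 / 1.693 = 1.7054

1.7054


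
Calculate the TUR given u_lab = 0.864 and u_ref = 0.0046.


TUR = u_lab / u_ref
= 0.864 / 0.0046
= 187.8261

187.8261


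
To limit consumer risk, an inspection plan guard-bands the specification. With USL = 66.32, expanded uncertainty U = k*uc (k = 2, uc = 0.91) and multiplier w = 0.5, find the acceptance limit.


U = k * uc = 2 * 0.91 = 1.82
guard band g = w * U = 0.5 * 1.82 = 0.91
AL = USL - g = 66.32 - 0.91
AL = 65.4100

65.4100


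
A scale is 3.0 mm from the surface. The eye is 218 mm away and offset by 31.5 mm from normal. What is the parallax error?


error = h * offset / d
= 3.0 * 31.5 / 218
= 0.4335

0.4335


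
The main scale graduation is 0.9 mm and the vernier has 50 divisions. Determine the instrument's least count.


LC = MSD / n_div
= 0.9 / 50
= 0.0180

0.0180


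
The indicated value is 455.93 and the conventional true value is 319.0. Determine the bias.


Systematic error = measured - true
= 455.93 - 319.0
= 136.9300

136.9300


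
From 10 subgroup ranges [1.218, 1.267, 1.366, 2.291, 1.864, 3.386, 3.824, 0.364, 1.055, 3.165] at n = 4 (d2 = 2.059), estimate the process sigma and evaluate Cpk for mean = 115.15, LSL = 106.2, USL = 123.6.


R_bar = (1.218 + 1.267 + 1.366 + 2.291 + 1.864 + 3.386 + 3.824 + 0.364 + 1.055 + 3.165) / 10 = 1.98
sigma = R_bar / d2 = 1.98 / 2.059 = 0.96163186
Cp = (USL - LSL)/(6*sigma) = (123.6 - 106.2)/(6*0.96163186) = 3.0157
Cpu = (123.6 - 115.15)/(3*0.96163186) = 2.9290
Cpl = (115.15 - 106.2)/(3*0.96163186) = 3.1024
Cpk = min(Cpu, Cpl) = 2.9290

2.9290


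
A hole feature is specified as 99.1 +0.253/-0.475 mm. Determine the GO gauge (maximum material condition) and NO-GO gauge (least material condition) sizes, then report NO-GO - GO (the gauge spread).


GO = nominal - lower_tol (smallest hole = maximum material condition)
GO = 99.1 - 0.475 = 98.625
NO-GO = nominal + upper_tol (largest hole = least material condition)
NO-GO = 99.1 + 0.253 = 99.353
spread = NO-GO - GO = 99.353 - 98.625 = 0.7280

0.7280


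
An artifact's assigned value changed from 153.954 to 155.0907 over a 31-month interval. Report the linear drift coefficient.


rate = (v2 - v1) / months
= (155.0907 - 153.954) / 31
= 1.1367 / 31
= 0.0367

0.0367


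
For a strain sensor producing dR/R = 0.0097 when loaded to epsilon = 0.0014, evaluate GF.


GF = (dR/R) / epsilon
= 0.0097 / 0.0014
= 6.9286

6.9286


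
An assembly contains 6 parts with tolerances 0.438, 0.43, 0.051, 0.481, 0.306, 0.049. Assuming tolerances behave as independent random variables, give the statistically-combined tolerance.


RSS = sqrt(0.438^2 + 0.43^2 + 0.051^2 + 0.481^2 + 0.306^2 + 0.049^2)
= sqrt(0.706743)
= 0.8407

0.8407


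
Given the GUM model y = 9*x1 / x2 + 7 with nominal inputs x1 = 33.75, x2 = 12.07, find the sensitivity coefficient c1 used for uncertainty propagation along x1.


y = 9*x1 / x2 + 7
dy/dx1 = 9/x2
Evaluate at x2 = 12.07: c1 = 9 / 12.07
c1 = 0.7457

0.7457


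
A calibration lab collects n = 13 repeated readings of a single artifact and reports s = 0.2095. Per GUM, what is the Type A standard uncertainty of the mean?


u_A = s / sqrt(n)
u_A = 0.2095 / sqrt(13)
u_A = 0.2095 / 3.6055513
u_A = 0.0581

0.0581


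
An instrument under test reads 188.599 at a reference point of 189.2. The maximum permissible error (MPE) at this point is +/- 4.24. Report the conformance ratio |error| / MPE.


e = indication - reference = 188.599 - 189.2 = -0.6010
|e| = 0.6010
ratio = |e| / MPE = 0.6010 / 4.24
ratio = 0.1417

0.1417


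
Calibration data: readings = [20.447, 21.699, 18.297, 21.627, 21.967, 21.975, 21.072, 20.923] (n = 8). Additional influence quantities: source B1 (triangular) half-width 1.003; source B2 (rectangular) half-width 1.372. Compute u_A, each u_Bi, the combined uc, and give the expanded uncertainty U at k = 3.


mean = (20.447 + 21.699 + 18.297 + 21.627 + 21.967 + 21.975 + 21.072 + 20.923) / 8 = 21.000875
s = sqrt(sum((x - mean)^2)/(n-1)) = 1.218346
u_A = s / sqrt(n) = 1.218346 / sqrt(8) = 0.43075036
u_B1 = 1.003 / sqrt(6) = 0.40947304
u_B2 = 1.372 / sqrt(3) = 0.79212457
uc = sqrt(0.43075036^2 + 0.40947304^2 + 0.79212457^2) = 0.99029055
U = k * uc = 3 * 0.99029055
U = 2.9709

2.9709


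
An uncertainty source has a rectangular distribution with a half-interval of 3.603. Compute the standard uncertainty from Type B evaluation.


u_B = half_width / sqrt(3)
u_B = 3.603 / 1.7320508
u_B = 2.0802

2.0802


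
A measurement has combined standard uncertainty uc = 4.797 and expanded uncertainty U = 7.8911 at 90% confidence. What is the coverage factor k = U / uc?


k = U / uc
k = 7.8911 / 4.797
k = 1.645

1.645


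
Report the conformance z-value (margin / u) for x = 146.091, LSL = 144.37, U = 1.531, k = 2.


u = U / k = 1.531 / 2 = 0.7655
margin = |LSL - x| = |144.37 - 146.091| = 1.721
z = margin / u = 1.721 / 0.7655
z = 2.2482

2.2482


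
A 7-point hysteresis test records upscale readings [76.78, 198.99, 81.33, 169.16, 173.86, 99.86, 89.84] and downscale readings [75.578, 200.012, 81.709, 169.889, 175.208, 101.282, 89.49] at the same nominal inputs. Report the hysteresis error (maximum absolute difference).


|76.78 - 75.578| = 1.2020
|198.99 - 200.012| = 1.0220
|81.33 - 81.709| = 0.3790
|169.16 - 169.889| = 0.7290
|173.86 - 175.208| = 1.3480
|99.86 - 101.282| = 1.4220
|89.84 - 89.49| = 0.3500
hysteresis = max(diffs) = 1.4220

1.4220


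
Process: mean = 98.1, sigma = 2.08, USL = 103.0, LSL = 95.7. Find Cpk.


Cpu = (USL - mean) / (3*sigma) = (103.0 - 98.1) / (3*2.08) = 0.7853
Cpl = (mean - LSL) / (3*sigma) = (98.1 - 95.7) / (3*2.08) = 0.3846
Cpk = min(Cpu, Cpl) = 0.3846

0.3846


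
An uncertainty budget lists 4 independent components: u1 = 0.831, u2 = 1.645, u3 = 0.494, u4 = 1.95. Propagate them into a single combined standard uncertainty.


uc = sqrt(0.831^2 + 1.645^2 + 0.494^2 + 1.95^2)
uc = sqrt(7.443122)
uc = 2.7282

2.7282


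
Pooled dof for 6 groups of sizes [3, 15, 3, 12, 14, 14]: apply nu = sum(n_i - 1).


nu = sum_i (n_i - 1)
nu = ((3 - 1) + (15 - 1) + (3 - 1) + (12 - 1) + (14 - 1) + (14 - 1))
nu = 2 + 14 + 2 + 11 + 13 + 13
nu = 55

55


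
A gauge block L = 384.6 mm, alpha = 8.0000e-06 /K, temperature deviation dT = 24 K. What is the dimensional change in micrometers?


dL = L * alpha * dT
= 384.6 * 8.0000e-06 * 24
= 0.0738432 mm
dL_um = 0.0738432 * 1000 = 73.8432 um

73.8432


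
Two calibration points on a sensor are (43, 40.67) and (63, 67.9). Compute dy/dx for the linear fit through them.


slope = (y2 - y1) / (x2 - x1)
= (67.9 - 40.67) / (63 - 43)
= 27.2300 / 20
= 1.3615

1.3615


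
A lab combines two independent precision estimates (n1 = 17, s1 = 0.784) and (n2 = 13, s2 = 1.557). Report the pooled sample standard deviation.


s_p = sqrt(((n1-1)*s1^2 + (n2-1)*s2^2) / (n1+n2-2))
numerator = (17-1)*0.784^2 + (13-1)*1.557^2 = 9.834496 + 29.090988 = 38.925484
denominator = 17 + 13 - 2 = 28
s_p^2 = 38.925484 / 28 = 1.3901959
s_p = sqrt(1.3901959) = 1.1791

1.1791


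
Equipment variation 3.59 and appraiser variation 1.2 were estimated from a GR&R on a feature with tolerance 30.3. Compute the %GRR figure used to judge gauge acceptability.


GRR = sqrt(EV^2 + AV^2) = sqrt(3.59^2 + 1.2^2) = 3.7852477
%GRR = GRR / tol * 100 = 3.7852477 / 30.3 * 100
%GRR = 12.4926

12.4926


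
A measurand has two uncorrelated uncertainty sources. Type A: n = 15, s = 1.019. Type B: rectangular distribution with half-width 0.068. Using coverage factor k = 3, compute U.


u_A = s / sqrt(n) = 1.019 / sqrt(15) = 0.26310467
u_B = half_width / sqrt(3) = 0.068 / sqrt(3) = 0.039259818
uc = sqrt(u_A^2 + u_B^2) = sqrt(0.26310467^2 + 0.039259818^2) = 0.26601767
U = k * uc = 3 * 0.26601767
U = 0.7981

0.7981


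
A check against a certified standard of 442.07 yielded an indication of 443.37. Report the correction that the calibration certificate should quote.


Correction = standard - reading
= 442.07 - 443.37
= -1.3000

-1.3000


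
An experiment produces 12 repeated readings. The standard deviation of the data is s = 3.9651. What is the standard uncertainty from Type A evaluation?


u_A = s / sqrt(n)
u_A = 3.9651 / sqrt(12)
u_A = 3.9651 / 3.4641016
u_A = 1.1446

1.1446


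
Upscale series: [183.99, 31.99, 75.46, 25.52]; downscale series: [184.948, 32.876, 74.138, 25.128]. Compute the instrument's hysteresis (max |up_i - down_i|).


|183.99 - 184.948| = 0.9580
|31.99 - 32.876| = 0.8860
|75.46 - 74.138| = 1.3220
|25.52 - 25.128| = 0.3920
hysteresis = max(diffs) = 1.3220

1.3220
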